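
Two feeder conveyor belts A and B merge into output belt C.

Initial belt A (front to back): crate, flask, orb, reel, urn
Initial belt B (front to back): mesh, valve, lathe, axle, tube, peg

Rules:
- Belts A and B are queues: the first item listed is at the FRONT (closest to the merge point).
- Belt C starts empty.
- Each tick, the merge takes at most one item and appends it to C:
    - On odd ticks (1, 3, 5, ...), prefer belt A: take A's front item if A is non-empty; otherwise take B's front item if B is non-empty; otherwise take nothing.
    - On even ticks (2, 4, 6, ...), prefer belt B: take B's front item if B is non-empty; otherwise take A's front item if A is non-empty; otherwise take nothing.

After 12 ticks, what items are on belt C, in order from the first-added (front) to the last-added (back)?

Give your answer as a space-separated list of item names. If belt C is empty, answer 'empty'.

Tick 1: prefer A, take crate from A; A=[flask,orb,reel,urn] B=[mesh,valve,lathe,axle,tube,peg] C=[crate]
Tick 2: prefer B, take mesh from B; A=[flask,orb,reel,urn] B=[valve,lathe,axle,tube,peg] C=[crate,mesh]
Tick 3: prefer A, take flask from A; A=[orb,reel,urn] B=[valve,lathe,axle,tube,peg] C=[crate,mesh,flask]
Tick 4: prefer B, take valve from B; A=[orb,reel,urn] B=[lathe,axle,tube,peg] C=[crate,mesh,flask,valve]
Tick 5: prefer A, take orb from A; A=[reel,urn] B=[lathe,axle,tube,peg] C=[crate,mesh,flask,valve,orb]
Tick 6: prefer B, take lathe from B; A=[reel,urn] B=[axle,tube,peg] C=[crate,mesh,flask,valve,orb,lathe]
Tick 7: prefer A, take reel from A; A=[urn] B=[axle,tube,peg] C=[crate,mesh,flask,valve,orb,lathe,reel]
Tick 8: prefer B, take axle from B; A=[urn] B=[tube,peg] C=[crate,mesh,flask,valve,orb,lathe,reel,axle]
Tick 9: prefer A, take urn from A; A=[-] B=[tube,peg] C=[crate,mesh,flask,valve,orb,lathe,reel,axle,urn]
Tick 10: prefer B, take tube from B; A=[-] B=[peg] C=[crate,mesh,flask,valve,orb,lathe,reel,axle,urn,tube]
Tick 11: prefer A, take peg from B; A=[-] B=[-] C=[crate,mesh,flask,valve,orb,lathe,reel,axle,urn,tube,peg]
Tick 12: prefer B, both empty, nothing taken; A=[-] B=[-] C=[crate,mesh,flask,valve,orb,lathe,reel,axle,urn,tube,peg]

Answer: crate mesh flask valve orb lathe reel axle urn tube peg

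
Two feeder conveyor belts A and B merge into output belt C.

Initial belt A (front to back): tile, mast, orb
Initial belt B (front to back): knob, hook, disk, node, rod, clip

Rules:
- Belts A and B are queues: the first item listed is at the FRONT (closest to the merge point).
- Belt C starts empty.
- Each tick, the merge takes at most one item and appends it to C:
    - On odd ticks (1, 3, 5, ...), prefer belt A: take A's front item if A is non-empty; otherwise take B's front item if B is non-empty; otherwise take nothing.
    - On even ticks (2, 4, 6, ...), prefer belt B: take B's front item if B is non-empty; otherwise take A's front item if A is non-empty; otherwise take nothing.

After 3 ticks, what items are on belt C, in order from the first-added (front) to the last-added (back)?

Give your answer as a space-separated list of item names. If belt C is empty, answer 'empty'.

Answer: tile knob mast

Derivation:
Tick 1: prefer A, take tile from A; A=[mast,orb] B=[knob,hook,disk,node,rod,clip] C=[tile]
Tick 2: prefer B, take knob from B; A=[mast,orb] B=[hook,disk,node,rod,clip] C=[tile,knob]
Tick 3: prefer A, take mast from A; A=[orb] B=[hook,disk,node,rod,clip] C=[tile,knob,mast]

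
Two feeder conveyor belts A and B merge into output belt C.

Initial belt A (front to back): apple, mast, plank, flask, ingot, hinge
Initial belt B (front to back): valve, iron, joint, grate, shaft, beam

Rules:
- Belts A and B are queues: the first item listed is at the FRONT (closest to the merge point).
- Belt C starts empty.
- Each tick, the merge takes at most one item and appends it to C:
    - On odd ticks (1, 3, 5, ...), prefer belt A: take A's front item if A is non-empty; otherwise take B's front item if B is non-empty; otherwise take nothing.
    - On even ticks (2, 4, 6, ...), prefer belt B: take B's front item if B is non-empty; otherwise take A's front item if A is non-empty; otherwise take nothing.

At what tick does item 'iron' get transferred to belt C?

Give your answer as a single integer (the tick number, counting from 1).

Tick 1: prefer A, take apple from A; A=[mast,plank,flask,ingot,hinge] B=[valve,iron,joint,grate,shaft,beam] C=[apple]
Tick 2: prefer B, take valve from B; A=[mast,plank,flask,ingot,hinge] B=[iron,joint,grate,shaft,beam] C=[apple,valve]
Tick 3: prefer A, take mast from A; A=[plank,flask,ingot,hinge] B=[iron,joint,grate,shaft,beam] C=[apple,valve,mast]
Tick 4: prefer B, take iron from B; A=[plank,flask,ingot,hinge] B=[joint,grate,shaft,beam] C=[apple,valve,mast,iron]

Answer: 4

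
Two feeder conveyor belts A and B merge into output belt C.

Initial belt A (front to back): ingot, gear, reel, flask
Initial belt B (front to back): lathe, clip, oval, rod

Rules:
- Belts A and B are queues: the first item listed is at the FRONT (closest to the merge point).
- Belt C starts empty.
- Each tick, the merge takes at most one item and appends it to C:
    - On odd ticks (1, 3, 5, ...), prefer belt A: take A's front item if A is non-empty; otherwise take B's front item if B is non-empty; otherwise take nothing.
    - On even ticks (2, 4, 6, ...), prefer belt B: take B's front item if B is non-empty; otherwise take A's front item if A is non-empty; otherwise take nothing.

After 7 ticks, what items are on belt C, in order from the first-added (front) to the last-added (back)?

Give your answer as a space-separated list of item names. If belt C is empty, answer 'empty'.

Tick 1: prefer A, take ingot from A; A=[gear,reel,flask] B=[lathe,clip,oval,rod] C=[ingot]
Tick 2: prefer B, take lathe from B; A=[gear,reel,flask] B=[clip,oval,rod] C=[ingot,lathe]
Tick 3: prefer A, take gear from A; A=[reel,flask] B=[clip,oval,rod] C=[ingot,lathe,gear]
Tick 4: prefer B, take clip from B; A=[reel,flask] B=[oval,rod] C=[ingot,lathe,gear,clip]
Tick 5: prefer A, take reel from A; A=[flask] B=[oval,rod] C=[ingot,lathe,gear,clip,reel]
Tick 6: prefer B, take oval from B; A=[flask] B=[rod] C=[ingot,lathe,gear,clip,reel,oval]
Tick 7: prefer A, take flask from A; A=[-] B=[rod] C=[ingot,lathe,gear,clip,reel,oval,flask]

Answer: ingot lathe gear clip reel oval flask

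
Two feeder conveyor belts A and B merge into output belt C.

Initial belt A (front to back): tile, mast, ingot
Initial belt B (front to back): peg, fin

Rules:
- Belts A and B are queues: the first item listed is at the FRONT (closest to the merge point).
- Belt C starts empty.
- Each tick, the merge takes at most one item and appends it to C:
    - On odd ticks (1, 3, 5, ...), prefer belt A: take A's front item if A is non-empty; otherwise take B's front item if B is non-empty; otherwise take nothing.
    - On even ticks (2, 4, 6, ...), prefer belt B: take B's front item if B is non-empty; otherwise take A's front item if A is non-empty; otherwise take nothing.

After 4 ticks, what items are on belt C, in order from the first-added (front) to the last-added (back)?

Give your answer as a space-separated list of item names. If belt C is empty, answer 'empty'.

Answer: tile peg mast fin

Derivation:
Tick 1: prefer A, take tile from A; A=[mast,ingot] B=[peg,fin] C=[tile]
Tick 2: prefer B, take peg from B; A=[mast,ingot] B=[fin] C=[tile,peg]
Tick 3: prefer A, take mast from A; A=[ingot] B=[fin] C=[tile,peg,mast]
Tick 4: prefer B, take fin from B; A=[ingot] B=[-] C=[tile,peg,mast,fin]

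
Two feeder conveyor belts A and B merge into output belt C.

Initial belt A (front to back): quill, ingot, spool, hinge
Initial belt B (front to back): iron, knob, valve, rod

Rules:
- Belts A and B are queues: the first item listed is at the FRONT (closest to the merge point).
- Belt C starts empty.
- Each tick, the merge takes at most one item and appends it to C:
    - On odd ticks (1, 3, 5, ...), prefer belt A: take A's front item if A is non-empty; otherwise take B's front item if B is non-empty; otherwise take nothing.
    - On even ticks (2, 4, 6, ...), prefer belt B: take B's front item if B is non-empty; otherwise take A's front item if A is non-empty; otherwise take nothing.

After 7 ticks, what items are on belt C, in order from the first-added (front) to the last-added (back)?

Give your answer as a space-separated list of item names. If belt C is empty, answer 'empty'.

Answer: quill iron ingot knob spool valve hinge

Derivation:
Tick 1: prefer A, take quill from A; A=[ingot,spool,hinge] B=[iron,knob,valve,rod] C=[quill]
Tick 2: prefer B, take iron from B; A=[ingot,spool,hinge] B=[knob,valve,rod] C=[quill,iron]
Tick 3: prefer A, take ingot from A; A=[spool,hinge] B=[knob,valve,rod] C=[quill,iron,ingot]
Tick 4: prefer B, take knob from B; A=[spool,hinge] B=[valve,rod] C=[quill,iron,ingot,knob]
Tick 5: prefer A, take spool from A; A=[hinge] B=[valve,rod] C=[quill,iron,ingot,knob,spool]
Tick 6: prefer B, take valve from B; A=[hinge] B=[rod] C=[quill,iron,ingot,knob,spool,valve]
Tick 7: prefer A, take hinge from A; A=[-] B=[rod] C=[quill,iron,ingot,knob,spool,valve,hinge]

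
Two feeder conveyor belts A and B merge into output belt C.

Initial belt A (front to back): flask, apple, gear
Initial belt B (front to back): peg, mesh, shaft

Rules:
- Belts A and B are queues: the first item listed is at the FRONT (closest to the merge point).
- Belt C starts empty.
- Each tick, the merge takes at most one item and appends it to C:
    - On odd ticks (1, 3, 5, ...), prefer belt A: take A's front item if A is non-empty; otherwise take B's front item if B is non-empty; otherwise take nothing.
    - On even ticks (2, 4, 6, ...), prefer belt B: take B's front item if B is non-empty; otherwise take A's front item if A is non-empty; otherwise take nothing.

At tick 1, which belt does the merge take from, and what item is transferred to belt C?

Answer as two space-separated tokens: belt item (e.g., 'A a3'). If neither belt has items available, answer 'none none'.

Tick 1: prefer A, take flask from A; A=[apple,gear] B=[peg,mesh,shaft] C=[flask]

Answer: A flask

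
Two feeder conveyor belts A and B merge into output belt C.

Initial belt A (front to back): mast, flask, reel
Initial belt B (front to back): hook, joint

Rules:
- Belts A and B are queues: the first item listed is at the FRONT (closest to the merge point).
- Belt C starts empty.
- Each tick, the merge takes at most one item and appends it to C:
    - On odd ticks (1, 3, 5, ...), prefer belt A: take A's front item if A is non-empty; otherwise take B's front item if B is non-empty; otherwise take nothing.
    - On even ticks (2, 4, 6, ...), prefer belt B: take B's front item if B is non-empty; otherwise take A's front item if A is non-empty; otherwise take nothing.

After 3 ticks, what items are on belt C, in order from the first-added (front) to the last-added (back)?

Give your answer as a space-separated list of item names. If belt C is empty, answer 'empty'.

Answer: mast hook flask

Derivation:
Tick 1: prefer A, take mast from A; A=[flask,reel] B=[hook,joint] C=[mast]
Tick 2: prefer B, take hook from B; A=[flask,reel] B=[joint] C=[mast,hook]
Tick 3: prefer A, take flask from A; A=[reel] B=[joint] C=[mast,hook,flask]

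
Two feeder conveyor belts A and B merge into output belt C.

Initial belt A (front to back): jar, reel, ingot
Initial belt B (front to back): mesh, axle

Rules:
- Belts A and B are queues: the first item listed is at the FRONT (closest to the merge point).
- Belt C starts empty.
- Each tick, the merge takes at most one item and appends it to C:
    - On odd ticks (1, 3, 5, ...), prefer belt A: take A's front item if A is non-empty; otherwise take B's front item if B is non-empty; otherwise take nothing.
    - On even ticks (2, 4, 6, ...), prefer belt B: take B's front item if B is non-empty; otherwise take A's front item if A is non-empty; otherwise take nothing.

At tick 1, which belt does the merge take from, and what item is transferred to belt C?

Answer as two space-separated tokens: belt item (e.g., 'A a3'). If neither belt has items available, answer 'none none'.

Answer: A jar

Derivation:
Tick 1: prefer A, take jar from A; A=[reel,ingot] B=[mesh,axle] C=[jar]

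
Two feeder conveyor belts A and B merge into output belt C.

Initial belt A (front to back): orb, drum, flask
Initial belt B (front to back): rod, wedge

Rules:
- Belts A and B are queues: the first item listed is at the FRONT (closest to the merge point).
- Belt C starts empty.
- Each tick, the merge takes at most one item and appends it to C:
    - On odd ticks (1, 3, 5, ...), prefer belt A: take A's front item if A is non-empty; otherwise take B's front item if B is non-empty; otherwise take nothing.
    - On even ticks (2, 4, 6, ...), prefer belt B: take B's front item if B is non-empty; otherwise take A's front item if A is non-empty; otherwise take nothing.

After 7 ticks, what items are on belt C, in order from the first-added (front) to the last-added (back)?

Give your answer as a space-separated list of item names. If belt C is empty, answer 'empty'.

Tick 1: prefer A, take orb from A; A=[drum,flask] B=[rod,wedge] C=[orb]
Tick 2: prefer B, take rod from B; A=[drum,flask] B=[wedge] C=[orb,rod]
Tick 3: prefer A, take drum from A; A=[flask] B=[wedge] C=[orb,rod,drum]
Tick 4: prefer B, take wedge from B; A=[flask] B=[-] C=[orb,rod,drum,wedge]
Tick 5: prefer A, take flask from A; A=[-] B=[-] C=[orb,rod,drum,wedge,flask]
Tick 6: prefer B, both empty, nothing taken; A=[-] B=[-] C=[orb,rod,drum,wedge,flask]
Tick 7: prefer A, both empty, nothing taken; A=[-] B=[-] C=[orb,rod,drum,wedge,flask]

Answer: orb rod drum wedge flask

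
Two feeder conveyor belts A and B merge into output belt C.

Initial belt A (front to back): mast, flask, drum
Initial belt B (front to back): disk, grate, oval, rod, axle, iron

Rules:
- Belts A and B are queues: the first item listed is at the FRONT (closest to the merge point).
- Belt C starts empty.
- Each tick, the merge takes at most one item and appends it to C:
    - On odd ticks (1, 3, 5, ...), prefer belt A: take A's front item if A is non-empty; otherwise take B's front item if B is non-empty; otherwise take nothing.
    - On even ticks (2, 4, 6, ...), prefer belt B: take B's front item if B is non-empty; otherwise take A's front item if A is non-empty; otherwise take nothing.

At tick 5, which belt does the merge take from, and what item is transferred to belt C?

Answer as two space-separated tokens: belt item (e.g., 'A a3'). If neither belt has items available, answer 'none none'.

Answer: A drum

Derivation:
Tick 1: prefer A, take mast from A; A=[flask,drum] B=[disk,grate,oval,rod,axle,iron] C=[mast]
Tick 2: prefer B, take disk from B; A=[flask,drum] B=[grate,oval,rod,axle,iron] C=[mast,disk]
Tick 3: prefer A, take flask from A; A=[drum] B=[grate,oval,rod,axle,iron] C=[mast,disk,flask]
Tick 4: prefer B, take grate from B; A=[drum] B=[oval,rod,axle,iron] C=[mast,disk,flask,grate]
Tick 5: prefer A, take drum from A; A=[-] B=[oval,rod,axle,iron] C=[mast,disk,flask,grate,drum]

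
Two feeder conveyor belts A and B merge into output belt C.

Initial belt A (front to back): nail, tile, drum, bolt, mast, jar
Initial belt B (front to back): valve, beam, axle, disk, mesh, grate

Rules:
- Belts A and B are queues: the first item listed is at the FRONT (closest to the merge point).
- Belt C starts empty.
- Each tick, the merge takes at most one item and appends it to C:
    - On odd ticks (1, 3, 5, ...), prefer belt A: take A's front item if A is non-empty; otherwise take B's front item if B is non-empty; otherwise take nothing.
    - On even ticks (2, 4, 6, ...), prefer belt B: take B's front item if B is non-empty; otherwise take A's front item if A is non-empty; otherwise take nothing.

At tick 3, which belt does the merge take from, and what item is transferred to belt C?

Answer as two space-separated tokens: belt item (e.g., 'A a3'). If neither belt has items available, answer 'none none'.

Answer: A tile

Derivation:
Tick 1: prefer A, take nail from A; A=[tile,drum,bolt,mast,jar] B=[valve,beam,axle,disk,mesh,grate] C=[nail]
Tick 2: prefer B, take valve from B; A=[tile,drum,bolt,mast,jar] B=[beam,axle,disk,mesh,grate] C=[nail,valve]
Tick 3: prefer A, take tile from A; A=[drum,bolt,mast,jar] B=[beam,axle,disk,mesh,grate] C=[nail,valve,tile]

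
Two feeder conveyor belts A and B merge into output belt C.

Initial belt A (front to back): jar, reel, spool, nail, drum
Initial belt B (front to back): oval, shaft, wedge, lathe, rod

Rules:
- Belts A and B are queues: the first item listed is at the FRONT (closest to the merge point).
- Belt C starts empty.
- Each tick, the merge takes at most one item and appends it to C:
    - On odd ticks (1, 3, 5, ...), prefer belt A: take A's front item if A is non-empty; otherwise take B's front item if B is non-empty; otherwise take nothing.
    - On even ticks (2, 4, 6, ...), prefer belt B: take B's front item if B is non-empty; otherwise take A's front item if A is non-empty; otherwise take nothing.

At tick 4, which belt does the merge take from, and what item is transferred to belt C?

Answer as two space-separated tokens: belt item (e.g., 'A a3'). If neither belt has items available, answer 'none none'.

Answer: B shaft

Derivation:
Tick 1: prefer A, take jar from A; A=[reel,spool,nail,drum] B=[oval,shaft,wedge,lathe,rod] C=[jar]
Tick 2: prefer B, take oval from B; A=[reel,spool,nail,drum] B=[shaft,wedge,lathe,rod] C=[jar,oval]
Tick 3: prefer A, take reel from A; A=[spool,nail,drum] B=[shaft,wedge,lathe,rod] C=[jar,oval,reel]
Tick 4: prefer B, take shaft from B; A=[spool,nail,drum] B=[wedge,lathe,rod] C=[jar,oval,reel,shaft]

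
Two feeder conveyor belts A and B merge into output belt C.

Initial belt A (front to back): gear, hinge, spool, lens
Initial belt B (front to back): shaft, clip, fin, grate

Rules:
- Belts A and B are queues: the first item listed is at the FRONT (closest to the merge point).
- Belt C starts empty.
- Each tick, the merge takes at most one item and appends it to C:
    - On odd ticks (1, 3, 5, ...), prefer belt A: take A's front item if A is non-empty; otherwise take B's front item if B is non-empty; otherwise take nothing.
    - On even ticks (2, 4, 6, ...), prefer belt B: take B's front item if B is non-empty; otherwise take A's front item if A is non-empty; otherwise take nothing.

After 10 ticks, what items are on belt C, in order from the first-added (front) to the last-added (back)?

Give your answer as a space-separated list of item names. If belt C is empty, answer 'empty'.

Tick 1: prefer A, take gear from A; A=[hinge,spool,lens] B=[shaft,clip,fin,grate] C=[gear]
Tick 2: prefer B, take shaft from B; A=[hinge,spool,lens] B=[clip,fin,grate] C=[gear,shaft]
Tick 3: prefer A, take hinge from A; A=[spool,lens] B=[clip,fin,grate] C=[gear,shaft,hinge]
Tick 4: prefer B, take clip from B; A=[spool,lens] B=[fin,grate] C=[gear,shaft,hinge,clip]
Tick 5: prefer A, take spool from A; A=[lens] B=[fin,grate] C=[gear,shaft,hinge,clip,spool]
Tick 6: prefer B, take fin from B; A=[lens] B=[grate] C=[gear,shaft,hinge,clip,spool,fin]
Tick 7: prefer A, take lens from A; A=[-] B=[grate] C=[gear,shaft,hinge,clip,spool,fin,lens]
Tick 8: prefer B, take grate from B; A=[-] B=[-] C=[gear,shaft,hinge,clip,spool,fin,lens,grate]
Tick 9: prefer A, both empty, nothing taken; A=[-] B=[-] C=[gear,shaft,hinge,clip,spool,fin,lens,grate]
Tick 10: prefer B, both empty, nothing taken; A=[-] B=[-] C=[gear,shaft,hinge,clip,spool,fin,lens,grate]

Answer: gear shaft hinge clip spool fin lens grate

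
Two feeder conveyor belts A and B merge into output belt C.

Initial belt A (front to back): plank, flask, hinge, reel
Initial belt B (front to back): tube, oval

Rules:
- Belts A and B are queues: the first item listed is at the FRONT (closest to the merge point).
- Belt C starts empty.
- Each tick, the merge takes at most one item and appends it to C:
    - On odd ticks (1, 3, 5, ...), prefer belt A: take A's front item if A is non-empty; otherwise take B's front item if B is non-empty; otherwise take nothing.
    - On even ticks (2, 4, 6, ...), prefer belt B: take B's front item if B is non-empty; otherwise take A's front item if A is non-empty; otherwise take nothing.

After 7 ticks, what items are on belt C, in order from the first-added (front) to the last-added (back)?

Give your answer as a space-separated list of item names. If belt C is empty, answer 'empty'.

Tick 1: prefer A, take plank from A; A=[flask,hinge,reel] B=[tube,oval] C=[plank]
Tick 2: prefer B, take tube from B; A=[flask,hinge,reel] B=[oval] C=[plank,tube]
Tick 3: prefer A, take flask from A; A=[hinge,reel] B=[oval] C=[plank,tube,flask]
Tick 4: prefer B, take oval from B; A=[hinge,reel] B=[-] C=[plank,tube,flask,oval]
Tick 5: prefer A, take hinge from A; A=[reel] B=[-] C=[plank,tube,flask,oval,hinge]
Tick 6: prefer B, take reel from A; A=[-] B=[-] C=[plank,tube,flask,oval,hinge,reel]
Tick 7: prefer A, both empty, nothing taken; A=[-] B=[-] C=[plank,tube,flask,oval,hinge,reel]

Answer: plank tube flask oval hinge reel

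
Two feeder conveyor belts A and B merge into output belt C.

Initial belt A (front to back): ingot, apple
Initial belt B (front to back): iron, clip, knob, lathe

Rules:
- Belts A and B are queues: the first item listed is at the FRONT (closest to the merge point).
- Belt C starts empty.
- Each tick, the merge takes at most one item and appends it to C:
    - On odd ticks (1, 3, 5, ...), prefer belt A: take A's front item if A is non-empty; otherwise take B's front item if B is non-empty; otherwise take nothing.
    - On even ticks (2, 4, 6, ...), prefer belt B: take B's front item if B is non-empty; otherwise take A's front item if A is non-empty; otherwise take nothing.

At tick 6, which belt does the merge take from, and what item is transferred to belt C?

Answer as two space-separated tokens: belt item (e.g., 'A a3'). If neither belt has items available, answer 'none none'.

Answer: B lathe

Derivation:
Tick 1: prefer A, take ingot from A; A=[apple] B=[iron,clip,knob,lathe] C=[ingot]
Tick 2: prefer B, take iron from B; A=[apple] B=[clip,knob,lathe] C=[ingot,iron]
Tick 3: prefer A, take apple from A; A=[-] B=[clip,knob,lathe] C=[ingot,iron,apple]
Tick 4: prefer B, take clip from B; A=[-] B=[knob,lathe] C=[ingot,iron,apple,clip]
Tick 5: prefer A, take knob from B; A=[-] B=[lathe] C=[ingot,iron,apple,clip,knob]
Tick 6: prefer B, take lathe from B; A=[-] B=[-] C=[ingot,iron,apple,clip,knob,lathe]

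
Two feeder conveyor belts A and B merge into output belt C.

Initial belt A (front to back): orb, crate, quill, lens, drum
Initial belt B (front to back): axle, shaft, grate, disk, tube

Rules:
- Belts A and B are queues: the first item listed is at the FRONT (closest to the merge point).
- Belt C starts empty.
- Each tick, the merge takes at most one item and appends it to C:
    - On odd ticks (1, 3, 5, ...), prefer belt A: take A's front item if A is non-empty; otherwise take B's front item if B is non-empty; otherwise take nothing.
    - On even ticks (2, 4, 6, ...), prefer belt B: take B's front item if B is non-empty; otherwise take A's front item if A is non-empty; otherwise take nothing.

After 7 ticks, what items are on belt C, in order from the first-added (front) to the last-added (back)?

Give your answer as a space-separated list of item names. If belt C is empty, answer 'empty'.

Answer: orb axle crate shaft quill grate lens

Derivation:
Tick 1: prefer A, take orb from A; A=[crate,quill,lens,drum] B=[axle,shaft,grate,disk,tube] C=[orb]
Tick 2: prefer B, take axle from B; A=[crate,quill,lens,drum] B=[shaft,grate,disk,tube] C=[orb,axle]
Tick 3: prefer A, take crate from A; A=[quill,lens,drum] B=[shaft,grate,disk,tube] C=[orb,axle,crate]
Tick 4: prefer B, take shaft from B; A=[quill,lens,drum] B=[grate,disk,tube] C=[orb,axle,crate,shaft]
Tick 5: prefer A, take quill from A; A=[lens,drum] B=[grate,disk,tube] C=[orb,axle,crate,shaft,quill]
Tick 6: prefer B, take grate from B; A=[lens,drum] B=[disk,tube] C=[orb,axle,crate,shaft,quill,grate]
Tick 7: prefer A, take lens from A; A=[drum] B=[disk,tube] C=[orb,axle,crate,shaft,quill,grate,lens]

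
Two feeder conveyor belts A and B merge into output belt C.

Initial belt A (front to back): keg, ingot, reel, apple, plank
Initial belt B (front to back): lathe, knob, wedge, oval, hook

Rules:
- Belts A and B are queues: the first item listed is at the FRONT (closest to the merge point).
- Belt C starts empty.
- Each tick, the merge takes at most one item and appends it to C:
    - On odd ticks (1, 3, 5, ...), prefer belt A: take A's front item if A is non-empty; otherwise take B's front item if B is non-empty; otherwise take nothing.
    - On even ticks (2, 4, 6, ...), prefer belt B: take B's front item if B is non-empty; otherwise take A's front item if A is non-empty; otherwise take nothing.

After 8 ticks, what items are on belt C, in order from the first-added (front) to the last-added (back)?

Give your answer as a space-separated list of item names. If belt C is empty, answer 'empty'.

Tick 1: prefer A, take keg from A; A=[ingot,reel,apple,plank] B=[lathe,knob,wedge,oval,hook] C=[keg]
Tick 2: prefer B, take lathe from B; A=[ingot,reel,apple,plank] B=[knob,wedge,oval,hook] C=[keg,lathe]
Tick 3: prefer A, take ingot from A; A=[reel,apple,plank] B=[knob,wedge,oval,hook] C=[keg,lathe,ingot]
Tick 4: prefer B, take knob from B; A=[reel,apple,plank] B=[wedge,oval,hook] C=[keg,lathe,ingot,knob]
Tick 5: prefer A, take reel from A; A=[apple,plank] B=[wedge,oval,hook] C=[keg,lathe,ingot,knob,reel]
Tick 6: prefer B, take wedge from B; A=[apple,plank] B=[oval,hook] C=[keg,lathe,ingot,knob,reel,wedge]
Tick 7: prefer A, take apple from A; A=[plank] B=[oval,hook] C=[keg,lathe,ingot,knob,reel,wedge,apple]
Tick 8: prefer B, take oval from B; A=[plank] B=[hook] C=[keg,lathe,ingot,knob,reel,wedge,apple,oval]

Answer: keg lathe ingot knob reel wedge apple oval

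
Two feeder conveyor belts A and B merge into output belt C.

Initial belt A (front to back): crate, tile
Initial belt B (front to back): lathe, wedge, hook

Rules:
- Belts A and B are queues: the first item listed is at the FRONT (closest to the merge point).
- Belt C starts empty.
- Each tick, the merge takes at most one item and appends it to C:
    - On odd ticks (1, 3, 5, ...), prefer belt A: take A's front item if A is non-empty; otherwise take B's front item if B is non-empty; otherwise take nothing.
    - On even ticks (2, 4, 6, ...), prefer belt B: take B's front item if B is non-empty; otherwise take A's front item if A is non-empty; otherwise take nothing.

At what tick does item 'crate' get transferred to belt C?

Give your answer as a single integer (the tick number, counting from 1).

Tick 1: prefer A, take crate from A; A=[tile] B=[lathe,wedge,hook] C=[crate]

Answer: 1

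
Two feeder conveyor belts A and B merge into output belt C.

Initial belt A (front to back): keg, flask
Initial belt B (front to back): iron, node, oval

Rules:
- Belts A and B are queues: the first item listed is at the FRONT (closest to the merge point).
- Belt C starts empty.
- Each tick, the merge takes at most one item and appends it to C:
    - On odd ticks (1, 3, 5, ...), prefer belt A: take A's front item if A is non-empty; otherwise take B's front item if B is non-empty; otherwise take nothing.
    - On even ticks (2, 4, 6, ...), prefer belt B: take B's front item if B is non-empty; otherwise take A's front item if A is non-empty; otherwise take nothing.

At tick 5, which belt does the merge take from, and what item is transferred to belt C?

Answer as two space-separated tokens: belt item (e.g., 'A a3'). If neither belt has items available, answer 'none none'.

Answer: B oval

Derivation:
Tick 1: prefer A, take keg from A; A=[flask] B=[iron,node,oval] C=[keg]
Tick 2: prefer B, take iron from B; A=[flask] B=[node,oval] C=[keg,iron]
Tick 3: prefer A, take flask from A; A=[-] B=[node,oval] C=[keg,iron,flask]
Tick 4: prefer B, take node from B; A=[-] B=[oval] C=[keg,iron,flask,node]
Tick 5: prefer A, take oval from B; A=[-] B=[-] C=[keg,iron,flask,node,oval]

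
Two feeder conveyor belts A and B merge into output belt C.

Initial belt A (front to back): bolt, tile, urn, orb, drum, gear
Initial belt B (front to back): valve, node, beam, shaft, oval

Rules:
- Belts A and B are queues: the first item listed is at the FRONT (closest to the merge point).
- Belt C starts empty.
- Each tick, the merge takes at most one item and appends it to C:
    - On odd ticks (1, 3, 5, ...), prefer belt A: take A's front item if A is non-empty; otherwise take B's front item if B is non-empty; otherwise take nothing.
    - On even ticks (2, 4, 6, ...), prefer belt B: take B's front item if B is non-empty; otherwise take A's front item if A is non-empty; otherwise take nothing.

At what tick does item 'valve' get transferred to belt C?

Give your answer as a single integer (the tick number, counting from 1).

Answer: 2

Derivation:
Tick 1: prefer A, take bolt from A; A=[tile,urn,orb,drum,gear] B=[valve,node,beam,shaft,oval] C=[bolt]
Tick 2: prefer B, take valve from B; A=[tile,urn,orb,drum,gear] B=[node,beam,shaft,oval] C=[bolt,valve]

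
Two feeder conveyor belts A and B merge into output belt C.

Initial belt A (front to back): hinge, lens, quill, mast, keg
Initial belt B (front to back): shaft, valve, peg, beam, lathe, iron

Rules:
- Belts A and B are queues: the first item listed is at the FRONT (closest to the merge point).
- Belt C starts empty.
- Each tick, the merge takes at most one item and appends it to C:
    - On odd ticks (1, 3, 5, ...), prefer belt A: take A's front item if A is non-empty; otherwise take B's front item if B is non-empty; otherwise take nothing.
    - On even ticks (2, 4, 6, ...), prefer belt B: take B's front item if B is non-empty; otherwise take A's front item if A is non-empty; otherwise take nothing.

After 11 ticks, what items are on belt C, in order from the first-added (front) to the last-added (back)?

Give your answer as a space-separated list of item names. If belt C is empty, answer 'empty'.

Tick 1: prefer A, take hinge from A; A=[lens,quill,mast,keg] B=[shaft,valve,peg,beam,lathe,iron] C=[hinge]
Tick 2: prefer B, take shaft from B; A=[lens,quill,mast,keg] B=[valve,peg,beam,lathe,iron] C=[hinge,shaft]
Tick 3: prefer A, take lens from A; A=[quill,mast,keg] B=[valve,peg,beam,lathe,iron] C=[hinge,shaft,lens]
Tick 4: prefer B, take valve from B; A=[quill,mast,keg] B=[peg,beam,lathe,iron] C=[hinge,shaft,lens,valve]
Tick 5: prefer A, take quill from A; A=[mast,keg] B=[peg,beam,lathe,iron] C=[hinge,shaft,lens,valve,quill]
Tick 6: prefer B, take peg from B; A=[mast,keg] B=[beam,lathe,iron] C=[hinge,shaft,lens,valve,quill,peg]
Tick 7: prefer A, take mast from A; A=[keg] B=[beam,lathe,iron] C=[hinge,shaft,lens,valve,quill,peg,mast]
Tick 8: prefer B, take beam from B; A=[keg] B=[lathe,iron] C=[hinge,shaft,lens,valve,quill,peg,mast,beam]
Tick 9: prefer A, take keg from A; A=[-] B=[lathe,iron] C=[hinge,shaft,lens,valve,quill,peg,mast,beam,keg]
Tick 10: prefer B, take lathe from B; A=[-] B=[iron] C=[hinge,shaft,lens,valve,quill,peg,mast,beam,keg,lathe]
Tick 11: prefer A, take iron from B; A=[-] B=[-] C=[hinge,shaft,lens,valve,quill,peg,mast,beam,keg,lathe,iron]

Answer: hinge shaft lens valve quill peg mast beam keg lathe iron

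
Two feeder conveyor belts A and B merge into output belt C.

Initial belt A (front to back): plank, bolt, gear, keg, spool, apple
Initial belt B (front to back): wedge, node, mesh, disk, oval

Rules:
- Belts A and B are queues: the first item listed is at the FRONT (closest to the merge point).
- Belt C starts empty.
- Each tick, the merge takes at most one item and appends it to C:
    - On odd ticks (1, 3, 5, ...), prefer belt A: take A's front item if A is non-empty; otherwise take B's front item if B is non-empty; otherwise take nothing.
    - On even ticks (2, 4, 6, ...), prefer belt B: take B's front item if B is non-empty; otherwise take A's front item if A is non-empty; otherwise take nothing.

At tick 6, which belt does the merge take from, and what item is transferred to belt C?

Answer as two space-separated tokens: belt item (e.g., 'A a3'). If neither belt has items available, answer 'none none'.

Answer: B mesh

Derivation:
Tick 1: prefer A, take plank from A; A=[bolt,gear,keg,spool,apple] B=[wedge,node,mesh,disk,oval] C=[plank]
Tick 2: prefer B, take wedge from B; A=[bolt,gear,keg,spool,apple] B=[node,mesh,disk,oval] C=[plank,wedge]
Tick 3: prefer A, take bolt from A; A=[gear,keg,spool,apple] B=[node,mesh,disk,oval] C=[plank,wedge,bolt]
Tick 4: prefer B, take node from B; A=[gear,keg,spool,apple] B=[mesh,disk,oval] C=[plank,wedge,bolt,node]
Tick 5: prefer A, take gear from A; A=[keg,spool,apple] B=[mesh,disk,oval] C=[plank,wedge,bolt,node,gear]
Tick 6: prefer B, take mesh from B; A=[keg,spool,apple] B=[disk,oval] C=[plank,wedge,bolt,node,gear,mesh]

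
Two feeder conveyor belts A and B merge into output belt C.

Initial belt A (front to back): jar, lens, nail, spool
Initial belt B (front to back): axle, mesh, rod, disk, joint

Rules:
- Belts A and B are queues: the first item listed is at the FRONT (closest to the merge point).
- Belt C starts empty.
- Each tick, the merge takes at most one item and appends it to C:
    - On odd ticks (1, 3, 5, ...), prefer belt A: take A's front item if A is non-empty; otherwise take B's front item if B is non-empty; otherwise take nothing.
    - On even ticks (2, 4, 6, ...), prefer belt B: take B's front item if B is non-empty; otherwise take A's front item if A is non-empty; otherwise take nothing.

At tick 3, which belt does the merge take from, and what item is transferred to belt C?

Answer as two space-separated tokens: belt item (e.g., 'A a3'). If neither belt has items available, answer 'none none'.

Answer: A lens

Derivation:
Tick 1: prefer A, take jar from A; A=[lens,nail,spool] B=[axle,mesh,rod,disk,joint] C=[jar]
Tick 2: prefer B, take axle from B; A=[lens,nail,spool] B=[mesh,rod,disk,joint] C=[jar,axle]
Tick 3: prefer A, take lens from A; A=[nail,spool] B=[mesh,rod,disk,joint] C=[jar,axle,lens]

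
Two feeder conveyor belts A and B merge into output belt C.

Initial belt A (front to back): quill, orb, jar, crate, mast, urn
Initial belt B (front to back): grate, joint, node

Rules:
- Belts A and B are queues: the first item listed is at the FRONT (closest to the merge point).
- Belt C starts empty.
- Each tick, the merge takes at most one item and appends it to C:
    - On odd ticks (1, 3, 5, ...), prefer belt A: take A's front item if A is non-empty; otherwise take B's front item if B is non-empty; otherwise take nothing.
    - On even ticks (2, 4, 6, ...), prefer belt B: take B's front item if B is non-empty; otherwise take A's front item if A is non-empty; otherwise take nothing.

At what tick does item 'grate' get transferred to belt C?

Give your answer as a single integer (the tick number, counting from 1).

Answer: 2

Derivation:
Tick 1: prefer A, take quill from A; A=[orb,jar,crate,mast,urn] B=[grate,joint,node] C=[quill]
Tick 2: prefer B, take grate from B; A=[orb,jar,crate,mast,urn] B=[joint,node] C=[quill,grate]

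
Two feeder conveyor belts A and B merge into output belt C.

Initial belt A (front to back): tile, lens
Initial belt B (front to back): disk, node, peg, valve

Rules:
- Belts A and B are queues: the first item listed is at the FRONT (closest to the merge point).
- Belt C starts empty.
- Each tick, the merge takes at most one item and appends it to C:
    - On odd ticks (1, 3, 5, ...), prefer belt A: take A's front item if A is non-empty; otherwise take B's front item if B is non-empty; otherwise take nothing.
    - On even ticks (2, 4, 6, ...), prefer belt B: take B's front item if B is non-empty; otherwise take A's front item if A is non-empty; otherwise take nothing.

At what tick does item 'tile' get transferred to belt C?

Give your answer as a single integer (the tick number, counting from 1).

Tick 1: prefer A, take tile from A; A=[lens] B=[disk,node,peg,valve] C=[tile]

Answer: 1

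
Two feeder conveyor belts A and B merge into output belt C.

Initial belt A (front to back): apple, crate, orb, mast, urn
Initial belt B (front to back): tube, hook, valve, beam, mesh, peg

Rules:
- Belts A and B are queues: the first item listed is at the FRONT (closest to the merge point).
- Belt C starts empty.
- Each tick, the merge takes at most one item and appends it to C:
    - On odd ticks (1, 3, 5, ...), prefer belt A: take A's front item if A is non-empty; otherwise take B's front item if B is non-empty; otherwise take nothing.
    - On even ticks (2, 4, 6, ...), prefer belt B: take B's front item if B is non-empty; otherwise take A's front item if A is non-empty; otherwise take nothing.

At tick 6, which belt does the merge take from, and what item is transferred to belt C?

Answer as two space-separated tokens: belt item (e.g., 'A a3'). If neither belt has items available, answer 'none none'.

Tick 1: prefer A, take apple from A; A=[crate,orb,mast,urn] B=[tube,hook,valve,beam,mesh,peg] C=[apple]
Tick 2: prefer B, take tube from B; A=[crate,orb,mast,urn] B=[hook,valve,beam,mesh,peg] C=[apple,tube]
Tick 3: prefer A, take crate from A; A=[orb,mast,urn] B=[hook,valve,beam,mesh,peg] C=[apple,tube,crate]
Tick 4: prefer B, take hook from B; A=[orb,mast,urn] B=[valve,beam,mesh,peg] C=[apple,tube,crate,hook]
Tick 5: prefer A, take orb from A; A=[mast,urn] B=[valve,beam,mesh,peg] C=[apple,tube,crate,hook,orb]
Tick 6: prefer B, take valve from B; A=[mast,urn] B=[beam,mesh,peg] C=[apple,tube,crate,hook,orb,valve]

Answer: B valve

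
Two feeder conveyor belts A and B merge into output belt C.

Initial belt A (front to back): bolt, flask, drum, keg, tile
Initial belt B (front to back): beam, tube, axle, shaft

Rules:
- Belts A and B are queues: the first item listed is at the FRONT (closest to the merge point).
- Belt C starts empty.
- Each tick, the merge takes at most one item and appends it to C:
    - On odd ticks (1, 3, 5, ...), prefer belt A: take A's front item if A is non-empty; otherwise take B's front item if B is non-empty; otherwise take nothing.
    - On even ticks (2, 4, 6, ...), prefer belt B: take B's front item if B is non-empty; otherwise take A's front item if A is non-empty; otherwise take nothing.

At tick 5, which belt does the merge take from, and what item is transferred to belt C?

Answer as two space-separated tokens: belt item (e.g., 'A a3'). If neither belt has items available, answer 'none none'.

Answer: A drum

Derivation:
Tick 1: prefer A, take bolt from A; A=[flask,drum,keg,tile] B=[beam,tube,axle,shaft] C=[bolt]
Tick 2: prefer B, take beam from B; A=[flask,drum,keg,tile] B=[tube,axle,shaft] C=[bolt,beam]
Tick 3: prefer A, take flask from A; A=[drum,keg,tile] B=[tube,axle,shaft] C=[bolt,beam,flask]
Tick 4: prefer B, take tube from B; A=[drum,keg,tile] B=[axle,shaft] C=[bolt,beam,flask,tube]
Tick 5: prefer A, take drum from A; A=[keg,tile] B=[axle,shaft] C=[bolt,beam,flask,tube,drum]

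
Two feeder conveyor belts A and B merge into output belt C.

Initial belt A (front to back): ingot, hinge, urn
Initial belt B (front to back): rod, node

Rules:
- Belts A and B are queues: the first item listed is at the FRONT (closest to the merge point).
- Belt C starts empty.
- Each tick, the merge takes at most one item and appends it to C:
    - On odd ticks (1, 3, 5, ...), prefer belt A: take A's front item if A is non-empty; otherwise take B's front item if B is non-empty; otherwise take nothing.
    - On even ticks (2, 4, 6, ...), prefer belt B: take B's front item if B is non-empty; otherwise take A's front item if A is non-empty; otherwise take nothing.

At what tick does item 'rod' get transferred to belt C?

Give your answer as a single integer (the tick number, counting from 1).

Tick 1: prefer A, take ingot from A; A=[hinge,urn] B=[rod,node] C=[ingot]
Tick 2: prefer B, take rod from B; A=[hinge,urn] B=[node] C=[ingot,rod]

Answer: 2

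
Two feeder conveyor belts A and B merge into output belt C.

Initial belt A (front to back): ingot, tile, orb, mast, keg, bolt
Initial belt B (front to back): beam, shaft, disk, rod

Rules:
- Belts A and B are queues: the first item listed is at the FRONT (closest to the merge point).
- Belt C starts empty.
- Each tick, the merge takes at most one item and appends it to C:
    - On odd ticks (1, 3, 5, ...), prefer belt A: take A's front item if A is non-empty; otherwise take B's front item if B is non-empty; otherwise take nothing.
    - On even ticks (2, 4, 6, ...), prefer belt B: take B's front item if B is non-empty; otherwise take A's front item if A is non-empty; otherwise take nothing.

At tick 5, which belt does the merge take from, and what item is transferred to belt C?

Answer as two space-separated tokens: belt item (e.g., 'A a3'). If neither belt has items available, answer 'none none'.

Answer: A orb

Derivation:
Tick 1: prefer A, take ingot from A; A=[tile,orb,mast,keg,bolt] B=[beam,shaft,disk,rod] C=[ingot]
Tick 2: prefer B, take beam from B; A=[tile,orb,mast,keg,bolt] B=[shaft,disk,rod] C=[ingot,beam]
Tick 3: prefer A, take tile from A; A=[orb,mast,keg,bolt] B=[shaft,disk,rod] C=[ingot,beam,tile]
Tick 4: prefer B, take shaft from B; A=[orb,mast,keg,bolt] B=[disk,rod] C=[ingot,beam,tile,shaft]
Tick 5: prefer A, take orb from A; A=[mast,keg,bolt] B=[disk,rod] C=[ingot,beam,tile,shaft,orb]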